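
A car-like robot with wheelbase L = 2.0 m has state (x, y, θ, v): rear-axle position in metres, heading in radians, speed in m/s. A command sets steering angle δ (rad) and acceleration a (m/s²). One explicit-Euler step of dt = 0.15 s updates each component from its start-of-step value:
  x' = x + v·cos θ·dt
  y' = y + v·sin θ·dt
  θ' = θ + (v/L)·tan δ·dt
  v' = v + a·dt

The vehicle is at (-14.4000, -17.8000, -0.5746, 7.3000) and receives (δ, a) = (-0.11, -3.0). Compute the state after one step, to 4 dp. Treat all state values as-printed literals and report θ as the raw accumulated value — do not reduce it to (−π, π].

(-13.4808, -18.3951, -0.6351, 6.8500)

x' = -14.4000 + 7.3000·cos(-0.5746)·0.15 = -13.4808
y' = -17.8000 + 7.3000·sin(-0.5746)·0.15 = -18.3951
θ' = -0.5746 + (7.3000/2.0)·tan(-0.11)·0.15 = -0.6351
v' = 7.3000 − 3.0000·0.15 = 6.8500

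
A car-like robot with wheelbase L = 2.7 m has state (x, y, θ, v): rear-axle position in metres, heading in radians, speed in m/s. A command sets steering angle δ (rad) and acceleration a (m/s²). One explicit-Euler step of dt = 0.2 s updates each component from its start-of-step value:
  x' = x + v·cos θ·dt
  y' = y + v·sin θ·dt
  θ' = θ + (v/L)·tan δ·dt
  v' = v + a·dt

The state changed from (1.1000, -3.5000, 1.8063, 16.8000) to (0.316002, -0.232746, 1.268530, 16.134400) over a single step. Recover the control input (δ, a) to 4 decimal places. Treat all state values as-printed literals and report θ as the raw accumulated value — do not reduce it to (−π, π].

a = (v'−v)/dt = (-0.665600)/0.2 = -3.3280
Δθ = θ'−θ = -0.537770;  (v·dt/L) = 16.8000·0.2/2.7 = 1.244444
tan δ = Δθ·L/(v·dt) = -0.432137  →  δ = -0.4079

δ = -0.4079, a = -3.3280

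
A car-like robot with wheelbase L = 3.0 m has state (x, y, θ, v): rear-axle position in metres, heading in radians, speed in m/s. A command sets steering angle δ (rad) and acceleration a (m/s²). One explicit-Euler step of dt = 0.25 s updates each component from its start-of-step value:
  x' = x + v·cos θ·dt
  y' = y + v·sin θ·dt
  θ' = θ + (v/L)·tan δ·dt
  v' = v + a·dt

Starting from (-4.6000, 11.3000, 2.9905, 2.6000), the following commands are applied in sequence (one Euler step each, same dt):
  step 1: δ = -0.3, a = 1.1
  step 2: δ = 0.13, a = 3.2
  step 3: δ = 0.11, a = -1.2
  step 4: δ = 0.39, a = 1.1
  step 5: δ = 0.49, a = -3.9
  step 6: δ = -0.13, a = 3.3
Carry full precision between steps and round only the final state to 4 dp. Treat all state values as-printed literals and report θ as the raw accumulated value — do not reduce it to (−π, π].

after step 1 (δ=-0.3, a=1.1): (-5.242595, 11.397837, 2.923477, 2.875000)
after step 2 (δ=0.13, a=3.2): (-5.944315, 11.553367, 2.954800, 3.675000)
after step 3 (δ=0.11, a=-1.2): (-6.847084, 11.723987, 2.988624, 3.375000)
after step 4 (δ=0.39, a=1.1): (-7.680981, 11.852552, 3.104233, 3.650000)
after step 5 (δ=0.49, a=-3.9): (-8.592844, 11.886635, 3.266472, 2.675000)
after step 6 (δ=-0.13, a=3.3): (-9.256387, 11.803339, 3.237328, 3.500000)

(-9.2564, 11.8033, 3.2373, 3.5000)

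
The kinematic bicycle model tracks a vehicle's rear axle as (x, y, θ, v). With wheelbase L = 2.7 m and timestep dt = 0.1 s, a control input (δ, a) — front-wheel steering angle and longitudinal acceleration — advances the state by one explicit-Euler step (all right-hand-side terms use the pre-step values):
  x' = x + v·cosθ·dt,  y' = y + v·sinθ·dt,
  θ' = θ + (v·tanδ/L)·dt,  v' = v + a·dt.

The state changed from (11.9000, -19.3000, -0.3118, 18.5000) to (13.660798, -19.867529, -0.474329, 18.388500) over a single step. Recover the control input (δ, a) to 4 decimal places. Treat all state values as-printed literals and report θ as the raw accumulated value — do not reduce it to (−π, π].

a = (v'−v)/dt = (-0.111500)/0.1 = -1.1150
Δθ = θ'−θ = -0.162529;  (v·dt/L) = 18.5000·0.1/2.7 = 0.685185
tan δ = Δθ·L/(v·dt) = -0.237204  →  δ = -0.2329

δ = -0.2329, a = -1.1150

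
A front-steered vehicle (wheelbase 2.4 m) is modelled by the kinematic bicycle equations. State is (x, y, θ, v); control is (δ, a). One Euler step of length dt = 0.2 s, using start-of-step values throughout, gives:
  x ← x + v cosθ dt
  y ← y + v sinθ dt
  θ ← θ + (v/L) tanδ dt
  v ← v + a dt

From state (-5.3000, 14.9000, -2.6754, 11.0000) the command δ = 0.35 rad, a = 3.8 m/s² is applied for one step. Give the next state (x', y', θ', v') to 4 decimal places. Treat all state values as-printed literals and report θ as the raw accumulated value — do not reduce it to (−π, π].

(-7.2652, 13.9111, -2.3408, 11.7600)

x' = -5.3000 + 11.0000·cos(-2.6754)·0.2 = -7.2652
y' = 14.9000 + 11.0000·sin(-2.6754)·0.2 = 13.9111
θ' = -2.6754 + (11.0000/2.4)·tan(0.35)·0.2 = -2.3408
v' = 11.0000 + 3.8000·0.2 = 11.7600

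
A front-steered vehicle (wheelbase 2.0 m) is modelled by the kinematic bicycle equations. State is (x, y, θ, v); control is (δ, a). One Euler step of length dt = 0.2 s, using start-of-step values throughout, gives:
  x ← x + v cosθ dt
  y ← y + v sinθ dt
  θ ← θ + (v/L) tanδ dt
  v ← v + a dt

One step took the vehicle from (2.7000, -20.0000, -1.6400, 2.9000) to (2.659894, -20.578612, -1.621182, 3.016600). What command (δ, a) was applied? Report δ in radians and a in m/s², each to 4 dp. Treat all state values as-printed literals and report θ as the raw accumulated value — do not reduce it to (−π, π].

a = (v'−v)/dt = (0.116600)/0.2 = 0.5830
Δθ = θ'−θ = 0.018818;  (v·dt/L) = 2.9000·0.2/2.0 = 0.290000
tan δ = Δθ·L/(v·dt) = 0.064890  →  δ = 0.0648

δ = 0.0648, a = 0.5830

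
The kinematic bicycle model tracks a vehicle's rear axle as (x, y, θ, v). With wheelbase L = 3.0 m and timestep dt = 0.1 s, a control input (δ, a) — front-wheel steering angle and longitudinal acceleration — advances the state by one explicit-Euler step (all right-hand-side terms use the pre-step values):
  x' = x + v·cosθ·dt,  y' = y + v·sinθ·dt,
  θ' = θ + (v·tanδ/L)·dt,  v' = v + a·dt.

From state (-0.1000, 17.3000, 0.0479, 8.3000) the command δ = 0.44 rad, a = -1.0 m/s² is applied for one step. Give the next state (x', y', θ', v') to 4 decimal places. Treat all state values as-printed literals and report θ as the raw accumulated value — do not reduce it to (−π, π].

x' = -0.1000 + 8.3000·cos(0.0479)·0.1 = 0.7290
y' = 17.3000 + 8.3000·sin(0.0479)·0.1 = 17.3397
θ' = 0.0479 + (8.3000/3.0)·tan(0.44)·0.1 = 0.1781
v' = 8.3000 − 1.0000·0.1 = 8.2000

(0.7290, 17.3397, 0.1781, 8.2000)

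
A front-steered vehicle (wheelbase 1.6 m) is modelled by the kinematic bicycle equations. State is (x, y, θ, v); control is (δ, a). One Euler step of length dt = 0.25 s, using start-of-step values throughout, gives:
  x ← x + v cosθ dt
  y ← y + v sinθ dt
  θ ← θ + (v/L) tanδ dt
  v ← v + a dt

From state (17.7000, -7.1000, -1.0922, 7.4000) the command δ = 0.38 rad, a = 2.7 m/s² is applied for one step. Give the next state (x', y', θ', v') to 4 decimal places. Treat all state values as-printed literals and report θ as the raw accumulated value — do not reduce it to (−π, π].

x' = 17.7000 + 7.4000·cos(-1.0922)·0.25 = 18.5520
y' = -7.1000 + 7.4000·sin(-1.0922)·0.25 = -8.7421
θ' = -1.0922 + (7.4000/1.6)·tan(0.38)·0.25 = -0.6304
v' = 7.4000 + 2.7000·0.25 = 8.0750

(18.5520, -8.7421, -0.6304, 8.0750)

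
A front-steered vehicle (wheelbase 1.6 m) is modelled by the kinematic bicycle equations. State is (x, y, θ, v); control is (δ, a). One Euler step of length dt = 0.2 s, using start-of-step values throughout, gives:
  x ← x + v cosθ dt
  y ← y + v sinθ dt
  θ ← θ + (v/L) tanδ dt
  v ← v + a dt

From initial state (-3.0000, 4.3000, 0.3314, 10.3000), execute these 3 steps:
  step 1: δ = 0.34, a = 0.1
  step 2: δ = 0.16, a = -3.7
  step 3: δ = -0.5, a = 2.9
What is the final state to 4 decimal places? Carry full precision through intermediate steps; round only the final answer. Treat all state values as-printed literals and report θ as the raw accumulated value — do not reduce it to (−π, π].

after step 1 (δ=0.34, a=0.1): (-1.052089, 4.970256, 0.786836, 10.320000)
after step 2 (δ=0.16, a=-3.7): (0.405279, 6.431822, 0.995016, 9.580000)
after step 3 (δ=-0.5, a=2.9): (1.448521, 8.038901, 0.340819, 10.160000)

(1.4485, 8.0389, 0.3408, 10.1600)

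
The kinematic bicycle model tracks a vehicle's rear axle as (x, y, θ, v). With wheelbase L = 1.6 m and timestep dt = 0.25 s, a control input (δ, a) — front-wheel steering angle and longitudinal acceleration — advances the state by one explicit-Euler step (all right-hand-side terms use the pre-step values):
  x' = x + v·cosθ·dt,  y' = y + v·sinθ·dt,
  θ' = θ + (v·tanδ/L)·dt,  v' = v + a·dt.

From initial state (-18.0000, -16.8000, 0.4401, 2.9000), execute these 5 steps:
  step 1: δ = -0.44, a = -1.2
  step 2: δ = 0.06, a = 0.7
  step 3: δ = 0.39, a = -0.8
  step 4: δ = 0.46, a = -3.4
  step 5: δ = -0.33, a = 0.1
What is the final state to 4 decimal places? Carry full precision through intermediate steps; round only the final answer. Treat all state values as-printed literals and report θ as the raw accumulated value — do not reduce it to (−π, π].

(-15.1047, -15.6509, 0.5364, 1.7500)

after step 1 (δ=-0.44, a=-1.2): (-17.344086, -16.491128, 0.226778, 2.600000)
after step 2 (δ=0.06, a=0.7): (-16.710729, -16.344983, 0.251182, 2.775000)
after step 3 (δ=0.39, a=-0.8): (-16.038749, -16.172552, 0.429413, 2.575000)
after step 4 (δ=0.46, a=-3.4): (-15.453445, -15.904535, 0.628753, 1.725000)
after step 5 (δ=-0.33, a=0.1): (-15.104666, -15.650901, 0.536432, 1.750000)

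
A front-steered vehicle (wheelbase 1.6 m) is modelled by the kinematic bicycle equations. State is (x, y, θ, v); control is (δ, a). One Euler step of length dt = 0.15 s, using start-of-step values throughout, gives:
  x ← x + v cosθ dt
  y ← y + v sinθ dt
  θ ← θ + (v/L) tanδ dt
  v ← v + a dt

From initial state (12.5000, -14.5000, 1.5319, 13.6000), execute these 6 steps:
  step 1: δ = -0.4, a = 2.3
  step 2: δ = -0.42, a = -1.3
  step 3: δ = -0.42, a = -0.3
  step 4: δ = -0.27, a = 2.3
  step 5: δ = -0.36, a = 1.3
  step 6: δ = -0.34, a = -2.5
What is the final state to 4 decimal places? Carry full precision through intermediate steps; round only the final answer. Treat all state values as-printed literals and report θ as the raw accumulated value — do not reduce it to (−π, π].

after step 1 (δ=-0.4, a=2.3): (12.579329, -12.461543, 0.992839, 13.945000)
after step 2 (δ=-0.42, a=-1.3): (13.722082, -10.709535, 0.409015, 13.750000)
after step 3 (δ=-0.42, a=-0.3): (15.614453, -9.889267, -0.166645, 13.705000)
after step 4 (δ=-0.27, a=2.3): (17.641724, -10.230264, -0.522236, 14.050000)
after step 5 (δ=-0.36, a=1.3): (19.468307, -11.281526, -1.018029, 14.245000)
after step 6 (δ=-0.34, a=-2.5): (20.590195, -13.100060, -1.490434, 13.870000)

(20.5902, -13.1001, -1.4904, 13.8700)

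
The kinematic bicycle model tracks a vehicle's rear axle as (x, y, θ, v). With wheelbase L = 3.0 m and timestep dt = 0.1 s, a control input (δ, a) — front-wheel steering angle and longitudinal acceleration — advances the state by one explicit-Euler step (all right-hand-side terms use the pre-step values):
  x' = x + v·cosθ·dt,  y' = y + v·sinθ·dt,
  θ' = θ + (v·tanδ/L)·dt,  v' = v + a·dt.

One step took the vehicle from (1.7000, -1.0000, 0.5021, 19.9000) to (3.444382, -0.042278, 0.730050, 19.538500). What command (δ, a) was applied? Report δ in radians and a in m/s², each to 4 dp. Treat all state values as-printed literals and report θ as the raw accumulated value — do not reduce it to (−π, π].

δ = 0.3310, a = -3.6150

a = (v'−v)/dt = (-0.361500)/0.1 = -3.6150
Δθ = θ'−θ = 0.227950;  (v·dt/L) = 19.9000·0.1/3.0 = 0.663333
tan δ = Δθ·L/(v·dt) = 0.343643  →  δ = 0.3310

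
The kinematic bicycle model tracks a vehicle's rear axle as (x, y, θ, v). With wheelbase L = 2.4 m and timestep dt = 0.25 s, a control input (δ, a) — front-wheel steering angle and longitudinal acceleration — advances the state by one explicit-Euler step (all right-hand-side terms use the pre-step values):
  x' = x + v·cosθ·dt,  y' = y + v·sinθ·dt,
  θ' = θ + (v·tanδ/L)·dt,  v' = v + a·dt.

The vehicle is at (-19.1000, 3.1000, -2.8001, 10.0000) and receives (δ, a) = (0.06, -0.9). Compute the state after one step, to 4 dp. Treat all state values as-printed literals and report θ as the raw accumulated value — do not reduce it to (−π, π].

(-21.4556, 2.2628, -2.7375, 9.7750)

x' = -19.1000 + 10.0000·cos(-2.8001)·0.25 = -21.4556
y' = 3.1000 + 10.0000·sin(-2.8001)·0.25 = 2.2628
θ' = -2.8001 + (10.0000/2.4)·tan(0.06)·0.25 = -2.7375
v' = 10.0000 − 0.9000·0.25 = 9.7750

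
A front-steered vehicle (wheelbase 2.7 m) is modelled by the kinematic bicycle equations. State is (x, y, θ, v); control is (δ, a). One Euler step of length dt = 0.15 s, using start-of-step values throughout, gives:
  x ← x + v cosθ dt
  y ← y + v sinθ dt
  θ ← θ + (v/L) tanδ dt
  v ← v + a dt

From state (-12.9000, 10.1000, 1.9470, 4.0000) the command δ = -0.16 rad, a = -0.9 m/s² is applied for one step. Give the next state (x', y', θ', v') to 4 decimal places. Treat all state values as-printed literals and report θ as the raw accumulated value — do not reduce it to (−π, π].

(-13.1204, 10.6580, 1.9111, 3.8650)

x' = -12.9000 + 4.0000·cos(1.9470)·0.15 = -13.1204
y' = 10.1000 + 4.0000·sin(1.9470)·0.15 = 10.6580
θ' = 1.9470 + (4.0000/2.7)·tan(-0.16)·0.15 = 1.9111
v' = 4.0000 − 0.9000·0.15 = 3.8650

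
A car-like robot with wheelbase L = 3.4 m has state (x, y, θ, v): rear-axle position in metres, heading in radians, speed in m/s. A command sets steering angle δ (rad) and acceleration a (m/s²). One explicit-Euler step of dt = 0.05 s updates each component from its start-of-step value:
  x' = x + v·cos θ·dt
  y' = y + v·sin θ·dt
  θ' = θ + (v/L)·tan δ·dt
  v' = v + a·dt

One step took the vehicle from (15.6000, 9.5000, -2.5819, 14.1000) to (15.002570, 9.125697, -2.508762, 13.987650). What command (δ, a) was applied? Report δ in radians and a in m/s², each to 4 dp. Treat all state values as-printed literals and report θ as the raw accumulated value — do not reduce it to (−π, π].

δ = 0.3391, a = -2.2470

a = (v'−v)/dt = (-0.112350)/0.05 = -2.2470
Δθ = θ'−θ = 0.073138;  (v·dt/L) = 14.1000·0.05/3.4 = 0.207353
tan δ = Δθ·L/(v·dt) = 0.352722  →  δ = 0.3391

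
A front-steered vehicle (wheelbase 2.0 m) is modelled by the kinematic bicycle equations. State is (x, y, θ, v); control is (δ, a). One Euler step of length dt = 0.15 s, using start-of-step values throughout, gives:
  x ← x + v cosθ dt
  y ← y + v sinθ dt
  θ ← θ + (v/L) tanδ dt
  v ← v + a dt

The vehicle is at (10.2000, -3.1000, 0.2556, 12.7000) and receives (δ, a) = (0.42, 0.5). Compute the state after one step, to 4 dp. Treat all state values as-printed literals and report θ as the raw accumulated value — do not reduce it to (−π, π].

x' = 10.2000 + 12.7000·cos(0.2556)·0.15 = 12.0431
y' = -3.1000 + 12.7000·sin(0.2556)·0.15 = -2.6184
θ' = 0.2556 + (12.7000/2.0)·tan(0.42)·0.15 = 0.6810
v' = 12.7000 + 0.5000·0.15 = 12.7750

(12.0431, -2.6184, 0.6810, 12.7750)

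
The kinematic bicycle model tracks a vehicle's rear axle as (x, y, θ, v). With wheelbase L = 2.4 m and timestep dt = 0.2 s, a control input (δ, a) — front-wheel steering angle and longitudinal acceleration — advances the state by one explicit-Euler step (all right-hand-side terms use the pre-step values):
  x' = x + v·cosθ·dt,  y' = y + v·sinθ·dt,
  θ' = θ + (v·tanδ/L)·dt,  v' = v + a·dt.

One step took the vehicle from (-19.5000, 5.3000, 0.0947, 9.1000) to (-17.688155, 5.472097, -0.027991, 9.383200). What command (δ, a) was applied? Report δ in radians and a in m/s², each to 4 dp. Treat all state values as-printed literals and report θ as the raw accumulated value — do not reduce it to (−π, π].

δ = -0.1604, a = 1.4160

a = (v'−v)/dt = (0.283200)/0.2 = 1.4160
Δθ = θ'−θ = -0.122691;  (v·dt/L) = 9.1000·0.2/2.4 = 0.758333
tan δ = Δθ·L/(v·dt) = -0.161790  →  δ = -0.1604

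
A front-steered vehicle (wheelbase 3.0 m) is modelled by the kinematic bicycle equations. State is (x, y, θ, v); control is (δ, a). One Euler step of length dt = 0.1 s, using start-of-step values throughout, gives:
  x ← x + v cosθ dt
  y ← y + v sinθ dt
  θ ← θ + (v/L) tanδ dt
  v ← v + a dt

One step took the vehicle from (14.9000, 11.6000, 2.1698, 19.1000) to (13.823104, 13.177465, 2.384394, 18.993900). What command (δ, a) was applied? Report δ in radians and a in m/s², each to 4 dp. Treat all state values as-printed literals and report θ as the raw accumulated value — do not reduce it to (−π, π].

a = (v'−v)/dt = (-0.106100)/0.1 = -1.0610
Δθ = θ'−θ = 0.214594;  (v·dt/L) = 19.1000·0.1/3.0 = 0.636667
tan δ = Δθ·L/(v·dt) = 0.337059  →  δ = 0.3251

δ = 0.3251, a = -1.0610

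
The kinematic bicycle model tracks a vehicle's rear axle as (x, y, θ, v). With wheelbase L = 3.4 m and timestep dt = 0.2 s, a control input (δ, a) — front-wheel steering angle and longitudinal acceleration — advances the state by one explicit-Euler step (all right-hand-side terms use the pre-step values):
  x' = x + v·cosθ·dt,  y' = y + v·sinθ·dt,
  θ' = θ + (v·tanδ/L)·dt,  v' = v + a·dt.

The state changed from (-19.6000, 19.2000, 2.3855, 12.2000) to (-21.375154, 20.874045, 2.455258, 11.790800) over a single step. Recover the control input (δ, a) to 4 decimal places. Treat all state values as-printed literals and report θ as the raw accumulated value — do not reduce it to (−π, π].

δ = 0.0969, a = -2.0460

a = (v'−v)/dt = (-0.409200)/0.2 = -2.0460
Δθ = θ'−θ = 0.069758;  (v·dt/L) = 12.2000·0.2/3.4 = 0.717647
tan δ = Δθ·L/(v·dt) = 0.097204  →  δ = 0.0969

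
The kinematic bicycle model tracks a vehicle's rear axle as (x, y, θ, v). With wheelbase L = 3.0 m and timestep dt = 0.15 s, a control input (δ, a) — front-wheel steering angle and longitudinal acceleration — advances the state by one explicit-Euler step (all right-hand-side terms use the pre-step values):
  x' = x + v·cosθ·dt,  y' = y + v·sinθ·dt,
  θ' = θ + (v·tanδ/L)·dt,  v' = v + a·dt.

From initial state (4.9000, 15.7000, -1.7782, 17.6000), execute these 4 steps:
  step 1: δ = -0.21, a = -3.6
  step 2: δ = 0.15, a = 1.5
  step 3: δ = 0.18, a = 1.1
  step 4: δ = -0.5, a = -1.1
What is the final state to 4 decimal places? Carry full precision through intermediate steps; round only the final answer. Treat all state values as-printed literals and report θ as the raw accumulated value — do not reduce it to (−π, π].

(2.4058, 5.6510, -2.1562, 17.2850)

after step 1 (δ=-0.21, a=-3.6): (4.356371, 13.116578, -1.965765, 17.060000)
after step 2 (δ=0.15, a=1.5): (3.371720, 10.754600, -1.836847, 17.285000)
after step 3 (δ=0.18, a=1.1): (2.690026, 8.253071, -1.679580, 17.450000)
after step 4 (δ=-0.5, a=-1.1): (2.405847, 5.651043, -2.156229, 17.285000)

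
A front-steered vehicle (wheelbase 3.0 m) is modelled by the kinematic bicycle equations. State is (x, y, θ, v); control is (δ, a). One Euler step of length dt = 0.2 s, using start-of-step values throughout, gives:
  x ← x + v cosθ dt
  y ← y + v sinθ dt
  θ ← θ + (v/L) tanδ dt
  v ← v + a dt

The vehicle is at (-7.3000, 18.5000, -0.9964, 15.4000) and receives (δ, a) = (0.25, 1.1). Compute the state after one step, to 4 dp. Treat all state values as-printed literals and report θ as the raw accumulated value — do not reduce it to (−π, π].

(-5.6265, 15.9143, -0.7342, 15.6200)

x' = -7.3000 + 15.4000·cos(-0.9964)·0.2 = -5.6265
y' = 18.5000 + 15.4000·sin(-0.9964)·0.2 = 15.9143
θ' = -0.9964 + (15.4000/3.0)·tan(0.25)·0.2 = -0.7342
v' = 15.4000 + 1.1000·0.2 = 15.6200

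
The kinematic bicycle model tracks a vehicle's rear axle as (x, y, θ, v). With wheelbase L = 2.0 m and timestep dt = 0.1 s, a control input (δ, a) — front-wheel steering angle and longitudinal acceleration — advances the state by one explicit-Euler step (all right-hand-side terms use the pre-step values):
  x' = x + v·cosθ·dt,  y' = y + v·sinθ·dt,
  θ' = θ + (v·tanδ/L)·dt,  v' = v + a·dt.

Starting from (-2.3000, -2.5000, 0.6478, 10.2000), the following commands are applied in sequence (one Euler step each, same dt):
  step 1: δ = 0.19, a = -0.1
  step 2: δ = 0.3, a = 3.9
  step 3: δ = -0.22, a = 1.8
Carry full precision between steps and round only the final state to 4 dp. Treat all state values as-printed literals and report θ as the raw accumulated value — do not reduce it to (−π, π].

after step 1 (δ=0.19, a=-0.1): (-1.486638, -1.884498, 0.745883, 10.190000)
after step 2 (δ=0.3, a=3.9): (-0.738194, -1.192983, 0.903490, 10.580000)
after step 3 (δ=-0.22, a=1.8): (-0.083427, -0.361933, 0.785195, 10.760000)

(-0.0834, -0.3619, 0.7852, 10.7600)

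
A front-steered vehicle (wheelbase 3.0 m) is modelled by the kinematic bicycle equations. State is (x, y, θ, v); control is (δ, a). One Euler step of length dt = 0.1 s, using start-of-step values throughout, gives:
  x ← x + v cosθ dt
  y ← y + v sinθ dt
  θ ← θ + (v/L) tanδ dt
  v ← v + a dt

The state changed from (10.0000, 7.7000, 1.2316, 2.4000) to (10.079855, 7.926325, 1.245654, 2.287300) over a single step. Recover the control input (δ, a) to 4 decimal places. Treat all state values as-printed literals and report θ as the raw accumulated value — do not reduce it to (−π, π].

δ = 0.1739, a = -1.1270

a = (v'−v)/dt = (-0.112700)/0.1 = -1.1270
Δθ = θ'−θ = 0.014054;  (v·dt/L) = 2.4000·0.1/3.0 = 0.080000
tan δ = Δθ·L/(v·dt) = 0.175675  →  δ = 0.1739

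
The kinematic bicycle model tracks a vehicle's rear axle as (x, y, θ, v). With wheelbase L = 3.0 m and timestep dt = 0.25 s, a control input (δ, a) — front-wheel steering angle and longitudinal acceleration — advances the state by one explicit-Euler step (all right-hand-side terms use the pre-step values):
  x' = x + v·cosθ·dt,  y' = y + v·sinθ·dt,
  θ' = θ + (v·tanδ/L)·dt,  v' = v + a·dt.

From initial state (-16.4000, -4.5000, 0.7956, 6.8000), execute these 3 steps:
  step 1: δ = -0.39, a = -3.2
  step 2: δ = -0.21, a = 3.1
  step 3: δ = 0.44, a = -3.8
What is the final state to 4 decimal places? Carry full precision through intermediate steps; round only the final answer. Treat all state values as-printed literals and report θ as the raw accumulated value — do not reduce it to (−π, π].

after step 1 (δ=-0.39, a=-3.2): (-15.210244, -3.285718, 0.562669, 6.000000)
after step 2 (δ=-0.21, a=3.1): (-13.941493, -2.485550, 0.456098, 6.775000)
after step 3 (δ=0.44, a=-3.8): (-12.420881, -1.739541, 0.721892, 5.825000)

(-12.4209, -1.7395, 0.7219, 5.8250)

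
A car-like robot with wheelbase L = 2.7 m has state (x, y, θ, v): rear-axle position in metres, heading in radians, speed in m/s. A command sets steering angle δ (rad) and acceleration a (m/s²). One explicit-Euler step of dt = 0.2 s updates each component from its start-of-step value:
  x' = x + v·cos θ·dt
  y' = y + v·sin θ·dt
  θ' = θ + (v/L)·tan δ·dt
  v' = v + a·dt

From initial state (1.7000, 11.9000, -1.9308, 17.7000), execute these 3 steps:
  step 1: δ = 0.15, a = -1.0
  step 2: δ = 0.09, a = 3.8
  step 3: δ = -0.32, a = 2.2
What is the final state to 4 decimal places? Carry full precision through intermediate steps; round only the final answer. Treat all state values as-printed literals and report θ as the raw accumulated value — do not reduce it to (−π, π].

(-0.2749, 1.4843, -2.0639, 18.7000)

after step 1 (δ=0.15, a=-1.0): (0.452937, 8.586930, -1.732645, 17.500000)
after step 2 (δ=0.09, a=3.8): (-0.111063, 5.132671, -1.615662, 18.260000)
after step 3 (δ=-0.32, a=2.2): (-0.274859, 1.484346, -2.063897, 18.700000)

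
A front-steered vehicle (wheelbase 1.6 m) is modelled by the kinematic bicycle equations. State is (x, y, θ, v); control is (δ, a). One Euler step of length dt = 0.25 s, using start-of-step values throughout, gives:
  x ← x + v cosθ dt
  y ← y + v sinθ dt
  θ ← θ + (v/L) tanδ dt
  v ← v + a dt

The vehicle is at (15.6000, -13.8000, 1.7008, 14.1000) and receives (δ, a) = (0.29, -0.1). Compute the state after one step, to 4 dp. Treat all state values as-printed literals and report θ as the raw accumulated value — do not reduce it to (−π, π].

(15.1430, -10.3047, 2.3582, 14.0750)

x' = 15.6000 + 14.1000·cos(1.7008)·0.25 = 15.1430
y' = -13.8000 + 14.1000·sin(1.7008)·0.25 = -10.3047
θ' = 1.7008 + (14.1000/1.6)·tan(0.29)·0.25 = 2.3582
v' = 14.1000 − 0.1000·0.25 = 14.0750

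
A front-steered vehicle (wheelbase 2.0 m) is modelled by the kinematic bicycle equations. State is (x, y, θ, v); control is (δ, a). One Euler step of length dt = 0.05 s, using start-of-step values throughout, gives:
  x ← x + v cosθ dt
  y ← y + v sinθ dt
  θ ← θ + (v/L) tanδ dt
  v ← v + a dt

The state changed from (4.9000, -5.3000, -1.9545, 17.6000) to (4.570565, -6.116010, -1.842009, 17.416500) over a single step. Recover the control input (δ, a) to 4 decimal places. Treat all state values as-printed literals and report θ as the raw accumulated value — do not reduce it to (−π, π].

δ = 0.2503, a = -3.6700

a = (v'−v)/dt = (-0.183500)/0.05 = -3.6700
Δθ = θ'−θ = 0.112491;  (v·dt/L) = 17.6000·0.05/2.0 = 0.440000
tan δ = Δθ·L/(v·dt) = 0.255661  →  δ = 0.2503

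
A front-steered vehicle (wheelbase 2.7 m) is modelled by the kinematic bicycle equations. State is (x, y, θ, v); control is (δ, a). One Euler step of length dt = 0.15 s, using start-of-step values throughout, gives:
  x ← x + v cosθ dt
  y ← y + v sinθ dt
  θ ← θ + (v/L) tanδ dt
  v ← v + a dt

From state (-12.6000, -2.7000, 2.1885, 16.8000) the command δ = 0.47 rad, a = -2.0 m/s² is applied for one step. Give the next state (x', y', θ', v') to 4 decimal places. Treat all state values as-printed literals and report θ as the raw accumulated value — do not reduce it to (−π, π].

(-14.0595, -0.6457, 2.6626, 16.5000)

x' = -12.6000 + 16.8000·cos(2.1885)·0.15 = -14.0595
y' = -2.7000 + 16.8000·sin(2.1885)·0.15 = -0.6457
θ' = 2.1885 + (16.8000/2.7)·tan(0.47)·0.15 = 2.6626
v' = 16.8000 − 2.0000·0.15 = 16.5000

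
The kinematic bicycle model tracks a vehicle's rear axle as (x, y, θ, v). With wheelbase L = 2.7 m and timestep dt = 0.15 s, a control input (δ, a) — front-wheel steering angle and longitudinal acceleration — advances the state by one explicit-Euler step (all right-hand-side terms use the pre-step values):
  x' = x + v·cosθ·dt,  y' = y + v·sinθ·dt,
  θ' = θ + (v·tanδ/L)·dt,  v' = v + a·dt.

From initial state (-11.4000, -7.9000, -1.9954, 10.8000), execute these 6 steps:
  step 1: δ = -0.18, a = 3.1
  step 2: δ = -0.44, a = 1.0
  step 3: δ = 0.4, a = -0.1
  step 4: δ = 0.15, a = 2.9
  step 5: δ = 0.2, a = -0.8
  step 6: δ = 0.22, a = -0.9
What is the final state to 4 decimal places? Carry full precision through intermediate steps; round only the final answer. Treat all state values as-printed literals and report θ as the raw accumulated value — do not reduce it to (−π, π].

(-16.4645, -16.6857, -1.7566, 11.5800)

after step 1 (δ=-0.18, a=3.1): (-12.067375, -9.376147, -2.104582, 11.265000)
after step 2 (δ=-0.44, a=1.0): (-12.927112, -10.830832, -2.399212, 11.415000)
after step 3 (δ=0.4, a=-0.1): (-14.188803, -11.988388, -2.131090, 11.400000)
after step 4 (δ=0.15, a=2.9): (-15.097557, -13.436927, -2.035372, 11.835000)
after step 5 (δ=0.2, a=-0.8): (-15.892946, -15.024022, -1.902090, 11.715000)
after step 6 (δ=0.22, a=-0.9): (-16.464520, -16.685717, -1.756551, 11.580000)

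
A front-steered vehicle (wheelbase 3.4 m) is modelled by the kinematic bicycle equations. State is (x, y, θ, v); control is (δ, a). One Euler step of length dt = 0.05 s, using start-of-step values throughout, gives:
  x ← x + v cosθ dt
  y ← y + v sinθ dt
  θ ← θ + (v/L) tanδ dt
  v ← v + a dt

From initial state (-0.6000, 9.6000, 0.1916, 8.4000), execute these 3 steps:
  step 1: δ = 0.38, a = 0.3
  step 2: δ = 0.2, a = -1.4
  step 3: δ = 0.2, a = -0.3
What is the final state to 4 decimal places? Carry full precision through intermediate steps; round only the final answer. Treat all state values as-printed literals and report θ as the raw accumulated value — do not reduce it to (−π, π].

after step 1 (δ=0.38, a=0.3): (-0.187686, 9.679981, 0.240939, 8.415000)
after step 2 (δ=0.2, a=-1.4): (0.220911, 9.780378, 0.266025, 8.345000)
after step 3 (δ=0.2, a=-0.3): (0.623483, 9.890072, 0.290901, 8.330000)

(0.6235, 9.8901, 0.2909, 8.3300)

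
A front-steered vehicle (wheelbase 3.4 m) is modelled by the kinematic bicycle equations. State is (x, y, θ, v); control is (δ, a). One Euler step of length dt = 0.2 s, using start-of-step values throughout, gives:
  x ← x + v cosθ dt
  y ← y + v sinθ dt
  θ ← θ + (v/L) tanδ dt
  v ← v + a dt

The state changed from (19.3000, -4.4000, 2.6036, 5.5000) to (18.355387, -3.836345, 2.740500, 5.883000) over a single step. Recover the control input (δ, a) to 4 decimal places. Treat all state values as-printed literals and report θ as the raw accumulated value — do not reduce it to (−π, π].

a = (v'−v)/dt = (0.383000)/0.2 = 1.9150
Δθ = θ'−θ = 0.136900;  (v·dt/L) = 5.5000·0.2/3.4 = 0.323529
tan δ = Δθ·L/(v·dt) = 0.423145  →  δ = 0.4003

δ = 0.4003, a = 1.9150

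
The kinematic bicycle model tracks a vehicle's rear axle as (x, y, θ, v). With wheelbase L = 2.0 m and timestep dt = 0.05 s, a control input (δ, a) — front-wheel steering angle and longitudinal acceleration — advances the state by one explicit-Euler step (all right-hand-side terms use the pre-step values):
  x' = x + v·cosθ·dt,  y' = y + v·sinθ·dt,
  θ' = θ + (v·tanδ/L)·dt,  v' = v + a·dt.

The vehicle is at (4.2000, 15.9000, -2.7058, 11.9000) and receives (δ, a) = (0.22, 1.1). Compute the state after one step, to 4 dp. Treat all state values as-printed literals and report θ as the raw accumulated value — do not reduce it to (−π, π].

x' = 4.2000 + 11.9000·cos(-2.7058)·0.05 = 3.6606
y' = 15.9000 + 11.9000·sin(-2.7058)·0.05 = 15.6488
θ' = -2.7058 + (11.9000/2.0)·tan(0.22)·0.05 = -2.6393
v' = 11.9000 + 1.1000·0.05 = 11.9550

(3.6606, 15.6488, -2.6393, 11.9550)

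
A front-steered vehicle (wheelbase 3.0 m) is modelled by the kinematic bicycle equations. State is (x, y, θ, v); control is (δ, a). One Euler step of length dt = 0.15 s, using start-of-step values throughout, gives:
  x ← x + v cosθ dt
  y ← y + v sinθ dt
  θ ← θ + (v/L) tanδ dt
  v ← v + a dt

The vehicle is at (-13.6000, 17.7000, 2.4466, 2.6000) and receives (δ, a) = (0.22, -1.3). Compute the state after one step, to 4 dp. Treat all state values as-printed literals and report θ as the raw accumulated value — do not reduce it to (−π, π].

x' = -13.6000 + 2.6000·cos(2.4466)·0.15 = -13.8995
y' = 17.7000 + 2.6000·sin(2.4466)·0.15 = 17.9497
θ' = 2.4466 + (2.6000/3.0)·tan(0.22)·0.15 = 2.4757
v' = 2.6000 − 1.3000·0.15 = 2.4050

(-13.8995, 17.9497, 2.4757, 2.4050)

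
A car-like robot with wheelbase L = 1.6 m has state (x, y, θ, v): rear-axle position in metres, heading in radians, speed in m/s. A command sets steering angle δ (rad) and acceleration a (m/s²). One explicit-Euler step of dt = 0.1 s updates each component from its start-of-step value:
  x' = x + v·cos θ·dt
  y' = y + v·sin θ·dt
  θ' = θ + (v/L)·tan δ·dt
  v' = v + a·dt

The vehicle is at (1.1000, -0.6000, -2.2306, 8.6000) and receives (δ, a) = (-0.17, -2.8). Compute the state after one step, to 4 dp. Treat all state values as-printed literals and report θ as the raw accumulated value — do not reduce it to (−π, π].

x' = 1.1000 + 8.6000·cos(-2.2306)·0.1 = 0.5729
y' = -0.6000 + 8.6000·sin(-2.2306)·0.1 = -1.2795
θ' = -2.2306 + (8.6000/1.6)·tan(-0.17)·0.1 = -2.3229
v' = 8.6000 − 2.8000·0.1 = 8.3200

(0.5729, -1.2795, -2.3229, 8.3200)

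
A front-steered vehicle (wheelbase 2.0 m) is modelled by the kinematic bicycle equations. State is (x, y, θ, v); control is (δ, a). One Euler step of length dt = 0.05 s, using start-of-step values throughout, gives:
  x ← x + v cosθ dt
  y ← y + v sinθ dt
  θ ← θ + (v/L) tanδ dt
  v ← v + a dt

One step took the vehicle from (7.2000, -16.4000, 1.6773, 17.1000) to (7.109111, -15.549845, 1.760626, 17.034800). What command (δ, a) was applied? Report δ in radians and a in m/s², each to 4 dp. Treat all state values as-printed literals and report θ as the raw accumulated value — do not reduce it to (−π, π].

a = (v'−v)/dt = (-0.065200)/0.05 = -1.3040
Δθ = θ'−θ = 0.083326;  (v·dt/L) = 17.1000·0.05/2.0 = 0.427500
tan δ = Δθ·L/(v·dt) = 0.194915  →  δ = 0.1925

δ = 0.1925, a = -1.3040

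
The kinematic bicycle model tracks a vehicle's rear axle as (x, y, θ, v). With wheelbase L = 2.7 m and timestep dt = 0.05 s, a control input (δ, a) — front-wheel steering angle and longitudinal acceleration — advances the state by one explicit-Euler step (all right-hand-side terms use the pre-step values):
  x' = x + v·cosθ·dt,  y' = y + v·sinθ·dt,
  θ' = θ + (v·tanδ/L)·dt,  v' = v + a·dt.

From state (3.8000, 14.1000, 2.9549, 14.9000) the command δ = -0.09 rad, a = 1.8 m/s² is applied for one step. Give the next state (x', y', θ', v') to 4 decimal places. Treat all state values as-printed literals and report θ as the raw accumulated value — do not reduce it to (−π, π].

(3.0679, 14.2383, 2.9300, 14.9900)

x' = 3.8000 + 14.9000·cos(2.9549)·0.05 = 3.0679
y' = 14.1000 + 14.9000·sin(2.9549)·0.05 = 14.2383
θ' = 2.9549 + (14.9000/2.7)·tan(-0.09)·0.05 = 2.9300
v' = 14.9000 + 1.8000·0.05 = 14.9900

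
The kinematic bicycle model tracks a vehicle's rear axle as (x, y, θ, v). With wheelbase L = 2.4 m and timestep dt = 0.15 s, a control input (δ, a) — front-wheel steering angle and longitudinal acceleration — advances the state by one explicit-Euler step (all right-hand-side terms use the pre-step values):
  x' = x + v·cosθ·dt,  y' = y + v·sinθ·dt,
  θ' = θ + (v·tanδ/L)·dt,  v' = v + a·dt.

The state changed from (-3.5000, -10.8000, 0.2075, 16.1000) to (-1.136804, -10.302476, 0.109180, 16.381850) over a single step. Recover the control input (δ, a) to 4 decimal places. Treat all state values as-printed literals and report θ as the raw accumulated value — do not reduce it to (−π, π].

a = (v'−v)/dt = (0.281850)/0.15 = 1.8790
Δθ = θ'−θ = -0.098320;  (v·dt/L) = 16.1000·0.15/2.4 = 1.006250
tan δ = Δθ·L/(v·dt) = -0.097709  →  δ = -0.0974

δ = -0.0974, a = 1.8790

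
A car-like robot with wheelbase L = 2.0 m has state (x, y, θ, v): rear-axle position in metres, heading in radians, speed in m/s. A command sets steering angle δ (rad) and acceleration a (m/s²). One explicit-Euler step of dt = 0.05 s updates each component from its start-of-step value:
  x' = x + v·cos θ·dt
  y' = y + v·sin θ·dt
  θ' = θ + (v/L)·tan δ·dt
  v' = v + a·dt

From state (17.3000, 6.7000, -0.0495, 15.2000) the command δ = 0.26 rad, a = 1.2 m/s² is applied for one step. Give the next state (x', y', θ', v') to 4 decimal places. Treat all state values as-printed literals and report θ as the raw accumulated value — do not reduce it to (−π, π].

x' = 17.3000 + 15.2000·cos(-0.0495)·0.05 = 18.0591
y' = 6.7000 + 15.2000·sin(-0.0495)·0.05 = 6.6624
θ' = -0.0495 + (15.2000/2.0)·tan(0.26)·0.05 = 0.0516
v' = 15.2000 + 1.2000·0.05 = 15.2600

(18.0591, 6.6624, 0.0516, 15.2600)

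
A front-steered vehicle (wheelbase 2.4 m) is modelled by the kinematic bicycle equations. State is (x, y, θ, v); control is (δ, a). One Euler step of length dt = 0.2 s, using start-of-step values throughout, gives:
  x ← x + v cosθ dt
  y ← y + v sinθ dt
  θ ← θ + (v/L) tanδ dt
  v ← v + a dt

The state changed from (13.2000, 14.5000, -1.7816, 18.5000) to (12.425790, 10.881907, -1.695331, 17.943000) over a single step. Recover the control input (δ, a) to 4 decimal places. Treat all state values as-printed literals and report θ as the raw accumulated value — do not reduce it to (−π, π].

a = (v'−v)/dt = (-0.557000)/0.2 = -2.7850
Δθ = θ'−θ = 0.086269;  (v·dt/L) = 18.5000·0.2/2.4 = 1.541667
tan δ = Δθ·L/(v·dt) = 0.055958  →  δ = 0.0559

δ = 0.0559, a = -2.7850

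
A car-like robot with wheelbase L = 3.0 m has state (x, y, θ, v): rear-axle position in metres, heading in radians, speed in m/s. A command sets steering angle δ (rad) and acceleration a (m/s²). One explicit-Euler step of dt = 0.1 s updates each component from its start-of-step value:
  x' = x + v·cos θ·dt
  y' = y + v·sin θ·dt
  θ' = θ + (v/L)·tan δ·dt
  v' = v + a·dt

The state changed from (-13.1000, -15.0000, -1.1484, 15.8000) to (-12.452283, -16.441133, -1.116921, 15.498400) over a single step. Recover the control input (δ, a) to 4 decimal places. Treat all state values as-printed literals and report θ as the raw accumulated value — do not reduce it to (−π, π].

a = (v'−v)/dt = (-0.301600)/0.1 = -3.0160
Δθ = θ'−θ = 0.031479;  (v·dt/L) = 15.8000·0.1/3.0 = 0.526667
tan δ = Δθ·L/(v·dt) = 0.059770  →  δ = 0.0597

δ = 0.0597, a = -3.0160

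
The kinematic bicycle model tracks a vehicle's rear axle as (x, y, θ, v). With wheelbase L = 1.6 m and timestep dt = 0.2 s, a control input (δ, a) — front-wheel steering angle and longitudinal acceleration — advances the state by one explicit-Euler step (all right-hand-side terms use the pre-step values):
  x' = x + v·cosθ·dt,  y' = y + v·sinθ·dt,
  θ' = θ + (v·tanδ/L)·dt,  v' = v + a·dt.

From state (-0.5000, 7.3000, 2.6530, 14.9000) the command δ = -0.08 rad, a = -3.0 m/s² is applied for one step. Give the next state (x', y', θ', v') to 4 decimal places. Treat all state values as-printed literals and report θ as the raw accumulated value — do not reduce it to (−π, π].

(-3.1313, 8.6988, 2.5037, 14.3000)

x' = -0.5000 + 14.9000·cos(2.6530)·0.2 = -3.1313
y' = 7.3000 + 14.9000·sin(2.6530)·0.2 = 8.6988
θ' = 2.6530 + (14.9000/1.6)·tan(-0.08)·0.2 = 2.5037
v' = 14.9000 − 3.0000·0.2 = 14.3000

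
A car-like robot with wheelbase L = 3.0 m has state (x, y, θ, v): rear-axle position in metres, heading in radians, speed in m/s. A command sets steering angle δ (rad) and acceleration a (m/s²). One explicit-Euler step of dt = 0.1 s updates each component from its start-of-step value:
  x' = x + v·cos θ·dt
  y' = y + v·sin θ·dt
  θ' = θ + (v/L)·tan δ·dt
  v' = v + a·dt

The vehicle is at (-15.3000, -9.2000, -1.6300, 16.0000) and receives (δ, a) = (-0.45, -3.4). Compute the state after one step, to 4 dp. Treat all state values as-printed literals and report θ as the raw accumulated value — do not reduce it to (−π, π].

(-15.3947, -10.7972, -1.8876, 15.6600)

x' = -15.3000 + 16.0000·cos(-1.6300)·0.1 = -15.3947
y' = -9.2000 + 16.0000·sin(-1.6300)·0.1 = -10.7972
θ' = -1.6300 + (16.0000/3.0)·tan(-0.45)·0.1 = -1.8876
v' = 16.0000 − 3.4000·0.1 = 15.6600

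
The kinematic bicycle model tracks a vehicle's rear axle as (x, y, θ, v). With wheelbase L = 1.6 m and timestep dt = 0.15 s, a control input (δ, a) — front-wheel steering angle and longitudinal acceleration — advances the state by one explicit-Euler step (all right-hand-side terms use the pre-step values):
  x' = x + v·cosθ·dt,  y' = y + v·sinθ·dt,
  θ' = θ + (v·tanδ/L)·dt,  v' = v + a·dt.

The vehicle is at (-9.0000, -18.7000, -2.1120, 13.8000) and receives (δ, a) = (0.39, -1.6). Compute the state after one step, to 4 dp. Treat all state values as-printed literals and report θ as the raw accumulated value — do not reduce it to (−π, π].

(-10.0664, -20.4742, -1.5802, 13.5600)

x' = -9.0000 + 13.8000·cos(-2.1120)·0.15 = -10.0664
y' = -18.7000 + 13.8000·sin(-2.1120)·0.15 = -20.4742
θ' = -2.1120 + (13.8000/1.6)·tan(0.39)·0.15 = -1.5802
v' = 13.8000 − 1.6000·0.15 = 13.5600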